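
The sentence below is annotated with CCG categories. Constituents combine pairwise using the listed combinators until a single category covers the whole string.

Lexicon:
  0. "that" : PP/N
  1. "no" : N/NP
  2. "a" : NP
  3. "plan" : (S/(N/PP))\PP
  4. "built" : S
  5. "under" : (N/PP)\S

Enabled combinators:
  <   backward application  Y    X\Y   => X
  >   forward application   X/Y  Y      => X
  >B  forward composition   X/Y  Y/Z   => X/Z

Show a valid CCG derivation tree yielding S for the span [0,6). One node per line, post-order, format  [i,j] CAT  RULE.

[0,1] PP/N  lex  "that"
[1,2] N/NP  lex  "no"
[2,3] NP  lex  "a"
[1,3] N  >  k=2
[0,3] PP  >  k=1
[3,4] (S/(N/PP))\PP  lex  "plan"
[0,4] S/(N/PP)  <  k=3
[4,5] S  lex  "built"
[5,6] (N/PP)\S  lex  "under"
[4,6] N/PP  <  k=5
[0,6] S  >  k=4

[0,6] S   >
  [0,4] S/(N/PP)   <
    [0,3] PP   >
      [0,1] "that" : PP/N
      [1,3] N   >
        [1,2] "no" : N/NP
        [2,3] "a" : NP
    [3,4] "plan" : (S/(N/PP))\PP
  [4,6] N/PP   <
    [4,5] "built" : S
    [5,6] "under" : (N/PP)\S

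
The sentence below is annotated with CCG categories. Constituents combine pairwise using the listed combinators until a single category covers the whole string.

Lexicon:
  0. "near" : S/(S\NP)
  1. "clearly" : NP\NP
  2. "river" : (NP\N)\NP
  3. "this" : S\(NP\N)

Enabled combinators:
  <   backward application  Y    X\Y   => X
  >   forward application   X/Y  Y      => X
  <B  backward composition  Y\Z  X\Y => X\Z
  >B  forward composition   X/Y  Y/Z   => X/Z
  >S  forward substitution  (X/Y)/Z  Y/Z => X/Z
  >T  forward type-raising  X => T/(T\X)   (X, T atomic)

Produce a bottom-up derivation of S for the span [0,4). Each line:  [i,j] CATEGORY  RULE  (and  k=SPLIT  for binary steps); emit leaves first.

[0,1] S/(S\NP)  lex  "near"
[1,2] NP\NP  lex  "clearly"
[2,3] (NP\N)\NP  lex  "river"
[3,4] S\(NP\N)  lex  "this"
[2,4] S\NP  <B  k=3
[1,4] S\NP  <B  k=2
[0,4] S  >  k=1

[0,4] S   >
  [0,1] "near" : S/(S\NP)
  [1,4] S\NP   <B
    [1,2] "clearly" : NP\NP
    [2,4] S\NP   <B
      [2,3] "river" : (NP\N)\NP
      [3,4] "this" : S\(NP\N)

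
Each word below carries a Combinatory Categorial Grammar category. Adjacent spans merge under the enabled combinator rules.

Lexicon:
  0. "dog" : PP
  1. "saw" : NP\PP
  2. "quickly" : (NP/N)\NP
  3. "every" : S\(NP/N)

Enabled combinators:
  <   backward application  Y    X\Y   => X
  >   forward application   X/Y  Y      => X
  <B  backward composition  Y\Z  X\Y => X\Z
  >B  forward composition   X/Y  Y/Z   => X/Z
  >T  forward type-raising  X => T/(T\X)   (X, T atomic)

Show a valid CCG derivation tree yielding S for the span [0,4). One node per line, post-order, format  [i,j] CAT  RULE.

[0,4] S   <
  [0,3] NP/N   <
    [0,2] NP   <
      [0,1] "dog" : PP
      [1,2] "saw" : NP\PP
    [2,3] "quickly" : (NP/N)\NP
  [3,4] "every" : S\(NP/N)

[0,1] PP  lex  "dog"
[1,2] NP\PP  lex  "saw"
[0,2] NP  <  k=1
[2,3] (NP/N)\NP  lex  "quickly"
[0,3] NP/N  <  k=2
[3,4] S\(NP/N)  lex  "every"
[0,4] S  <  k=3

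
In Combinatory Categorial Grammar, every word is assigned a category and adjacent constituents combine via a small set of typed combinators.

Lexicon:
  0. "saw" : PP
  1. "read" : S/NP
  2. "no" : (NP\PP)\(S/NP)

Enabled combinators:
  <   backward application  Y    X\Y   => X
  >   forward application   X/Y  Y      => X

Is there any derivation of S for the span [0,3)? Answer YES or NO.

PP S/NP (NP\PP)\(S/NP)
CKY chart[0,3] = {NP}; S ∉ chart

NO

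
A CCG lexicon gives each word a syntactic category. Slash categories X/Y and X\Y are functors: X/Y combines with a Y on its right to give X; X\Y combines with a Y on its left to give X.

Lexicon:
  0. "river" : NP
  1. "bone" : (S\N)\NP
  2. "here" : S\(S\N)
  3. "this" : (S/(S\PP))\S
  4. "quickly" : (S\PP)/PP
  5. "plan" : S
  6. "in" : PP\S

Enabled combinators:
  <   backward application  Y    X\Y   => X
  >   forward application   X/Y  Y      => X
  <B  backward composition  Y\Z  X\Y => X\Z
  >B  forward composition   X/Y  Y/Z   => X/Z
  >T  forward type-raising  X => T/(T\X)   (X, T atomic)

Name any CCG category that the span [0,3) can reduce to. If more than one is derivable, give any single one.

[0,7] S   >
  [0,4] S/(S\PP)   <
    [0,3] S   <
      [0,2] S\N   <
        [0,1] "river" : NP
        [1,2] "bone" : (S\N)\NP
      [2,3] "here" : S\(S\N)
    [3,4] "this" : (S/(S\PP))\S
  [4,7] S\PP   >
    [4,5] "quickly" : (S\PP)/PP
    [5,7] PP   >
      [5,6] PP/(PP\S)   >T
        [5,6] "plan" : S
      [6,7] "in" : PP\S

S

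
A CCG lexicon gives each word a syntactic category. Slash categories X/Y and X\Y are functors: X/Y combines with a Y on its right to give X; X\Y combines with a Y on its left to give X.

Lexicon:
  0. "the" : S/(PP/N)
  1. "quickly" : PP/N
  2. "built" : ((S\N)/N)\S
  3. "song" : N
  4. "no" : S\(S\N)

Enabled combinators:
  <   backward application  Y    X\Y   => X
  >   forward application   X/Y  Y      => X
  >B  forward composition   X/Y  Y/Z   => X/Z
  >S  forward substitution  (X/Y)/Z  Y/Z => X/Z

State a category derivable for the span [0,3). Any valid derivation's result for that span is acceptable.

[0,5] S   <
  [0,4] S\N   >
    [0,3] (S\N)/N   <
      [0,2] S   >
        [0,1] "the" : S/(PP/N)
        [1,2] "quickly" : PP/N
      [2,3] "built" : ((S\N)/N)\S
    [3,4] "song" : N
  [4,5] "no" : S\(S\N)

(S\N)/N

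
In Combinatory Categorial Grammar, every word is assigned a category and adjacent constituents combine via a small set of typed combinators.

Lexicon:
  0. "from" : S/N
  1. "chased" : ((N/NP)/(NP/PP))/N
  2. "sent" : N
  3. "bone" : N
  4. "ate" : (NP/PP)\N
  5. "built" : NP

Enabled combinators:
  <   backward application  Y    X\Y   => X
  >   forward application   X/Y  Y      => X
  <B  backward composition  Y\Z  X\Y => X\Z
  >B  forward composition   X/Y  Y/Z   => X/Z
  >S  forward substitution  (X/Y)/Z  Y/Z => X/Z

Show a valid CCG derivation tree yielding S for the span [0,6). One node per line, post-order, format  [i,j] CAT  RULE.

[0,6] S   >
  [0,1] "from" : S/N
  [1,6] N   >
    [1,5] N/NP   >
      [1,3] (N/NP)/(NP/PP)   >
        [1,2] "chased" : ((N/NP)/(NP/PP))/N
        [2,3] "sent" : N
      [3,5] NP/PP   <
        [3,4] "bone" : N
        [4,5] "ate" : (NP/PP)\N
    [5,6] "built" : NP

[0,1] S/N  lex  "from"
[1,2] ((N/NP)/(NP/PP))/N  lex  "chased"
[2,3] N  lex  "sent"
[1,3] (N/NP)/(NP/PP)  >  k=2
[3,4] N  lex  "bone"
[4,5] (NP/PP)\N  lex  "ate"
[3,5] NP/PP  <  k=4
[1,5] N/NP  >  k=3
[5,6] NP  lex  "built"
[1,6] N  >  k=5
[0,6] S  >  k=1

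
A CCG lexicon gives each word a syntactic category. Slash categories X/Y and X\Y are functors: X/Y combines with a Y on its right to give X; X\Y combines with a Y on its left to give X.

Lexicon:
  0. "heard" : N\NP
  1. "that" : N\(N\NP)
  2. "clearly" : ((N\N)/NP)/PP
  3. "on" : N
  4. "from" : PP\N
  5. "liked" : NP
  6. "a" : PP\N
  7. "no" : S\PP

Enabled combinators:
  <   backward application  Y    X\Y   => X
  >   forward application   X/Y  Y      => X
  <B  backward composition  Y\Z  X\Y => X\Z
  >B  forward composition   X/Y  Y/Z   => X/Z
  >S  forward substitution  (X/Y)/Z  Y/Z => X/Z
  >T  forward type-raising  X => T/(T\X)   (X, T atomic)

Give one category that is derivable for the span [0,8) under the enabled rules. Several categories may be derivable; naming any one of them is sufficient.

S

[0,8] S   <
  [0,2] N   <
    [0,1] "heard" : N\NP
    [1,2] "that" : N\(N\NP)
  [2,8] S\N   <B
    [2,6] N\N   >
      [2,5] (N\N)/NP   >
        [2,3] "clearly" : ((N\N)/NP)/PP
        [3,5] PP   >
          [3,4] PP/(PP\N)   >T
            [3,4] "on" : N
          [4,5] "from" : PP\N
      [5,6] "liked" : NP
    [6,8] S\N   <B
      [6,7] "a" : PP\N
      [7,8] "no" : S\PP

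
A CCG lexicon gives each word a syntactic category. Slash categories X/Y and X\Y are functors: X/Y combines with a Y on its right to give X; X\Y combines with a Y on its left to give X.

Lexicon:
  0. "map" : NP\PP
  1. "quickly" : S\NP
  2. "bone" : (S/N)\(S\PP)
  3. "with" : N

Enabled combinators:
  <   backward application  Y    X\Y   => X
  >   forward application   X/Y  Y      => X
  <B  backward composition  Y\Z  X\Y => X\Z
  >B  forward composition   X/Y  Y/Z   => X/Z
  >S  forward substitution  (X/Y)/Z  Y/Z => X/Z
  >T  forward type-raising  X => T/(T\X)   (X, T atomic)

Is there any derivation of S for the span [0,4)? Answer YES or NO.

[0,4] S   >
  [0,3] S/N   <
    [0,2] S\PP   <B
      [0,1] "map" : NP\PP
      [1,2] "quickly" : S\NP
    [2,3] "bone" : (S/N)\(S\PP)
  [3,4] "with" : N

YES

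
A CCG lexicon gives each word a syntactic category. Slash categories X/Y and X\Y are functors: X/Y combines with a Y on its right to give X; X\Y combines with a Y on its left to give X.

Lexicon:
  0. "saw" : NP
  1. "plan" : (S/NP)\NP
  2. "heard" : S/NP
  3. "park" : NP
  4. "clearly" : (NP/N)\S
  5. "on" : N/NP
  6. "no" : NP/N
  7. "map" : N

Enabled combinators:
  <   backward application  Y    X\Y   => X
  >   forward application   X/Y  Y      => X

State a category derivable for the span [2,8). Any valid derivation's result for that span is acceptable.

NP

[0,8] S   >
  [0,2] S/NP   <
    [0,1] "saw" : NP
    [1,2] "plan" : (S/NP)\NP
  [2,8] NP   >
    [2,5] NP/N   <
      [2,4] S   >
        [2,3] "heard" : S/NP
        [3,4] "park" : NP
      [4,5] "clearly" : (NP/N)\S
    [5,8] N   >
      [5,6] "on" : N/NP
      [6,8] NP   >
        [6,7] "no" : NP/N
        [7,8] "map" : N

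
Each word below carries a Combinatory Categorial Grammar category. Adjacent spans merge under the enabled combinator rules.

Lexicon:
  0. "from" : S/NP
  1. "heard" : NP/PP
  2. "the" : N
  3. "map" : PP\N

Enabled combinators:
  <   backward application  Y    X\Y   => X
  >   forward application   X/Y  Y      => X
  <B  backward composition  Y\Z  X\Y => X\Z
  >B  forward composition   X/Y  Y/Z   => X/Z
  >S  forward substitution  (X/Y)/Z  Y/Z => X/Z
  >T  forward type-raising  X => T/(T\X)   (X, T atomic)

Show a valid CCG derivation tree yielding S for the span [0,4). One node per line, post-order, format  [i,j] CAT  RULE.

[0,1] S/NP  lex  "from"
[1,2] NP/PP  lex  "heard"
[2,3] N  lex  "the"
[2,3] PP/(PP\N)  >T
[3,4] PP\N  lex  "map"
[2,4] PP  >  k=3
[1,4] NP  >  k=2
[0,4] S  >  k=1

[0,4] S   >
  [0,1] "from" : S/NP
  [1,4] NP   >
    [1,2] "heard" : NP/PP
    [2,4] PP   >
      [2,3] PP/(PP\N)   >T
        [2,3] "the" : N
      [3,4] "map" : PP\N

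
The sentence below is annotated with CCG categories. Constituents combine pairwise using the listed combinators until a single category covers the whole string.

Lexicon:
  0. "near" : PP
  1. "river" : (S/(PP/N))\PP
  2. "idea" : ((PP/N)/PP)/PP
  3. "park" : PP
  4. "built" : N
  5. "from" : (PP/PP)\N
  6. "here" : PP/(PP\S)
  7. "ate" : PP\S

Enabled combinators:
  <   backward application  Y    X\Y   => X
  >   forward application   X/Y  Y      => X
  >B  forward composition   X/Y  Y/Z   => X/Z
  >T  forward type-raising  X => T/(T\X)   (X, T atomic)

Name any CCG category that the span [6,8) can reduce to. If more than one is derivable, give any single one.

[0,8] S   >
  [0,6] S/PP   >B
    [0,4] S/PP   >B
      [0,2] S/(PP/N)   <
        [0,1] "near" : PP
        [1,2] "river" : (S/(PP/N))\PP
      [2,4] (PP/N)/PP   >
        [2,3] "idea" : ((PP/N)/PP)/PP
        [3,4] "park" : PP
    [4,6] PP/PP   <
      [4,5] "built" : N
      [5,6] "from" : (PP/PP)\N
  [6,8] PP   >
    [6,7] "here" : PP/(PP\S)
    [7,8] "ate" : PP\S

PP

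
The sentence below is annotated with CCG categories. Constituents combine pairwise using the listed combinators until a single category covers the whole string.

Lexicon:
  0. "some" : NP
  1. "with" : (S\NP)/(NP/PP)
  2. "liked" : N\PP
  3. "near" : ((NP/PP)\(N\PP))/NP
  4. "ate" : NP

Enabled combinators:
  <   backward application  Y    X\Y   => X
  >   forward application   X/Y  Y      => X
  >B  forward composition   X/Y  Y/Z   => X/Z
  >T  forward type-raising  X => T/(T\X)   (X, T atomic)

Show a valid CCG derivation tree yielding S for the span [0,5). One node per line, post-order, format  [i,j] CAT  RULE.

[0,1] NP  lex  "some"
[1,2] (S\NP)/(NP/PP)  lex  "with"
[2,3] N\PP  lex  "liked"
[3,4] ((NP/PP)\(N\PP))/NP  lex  "near"
[4,5] NP  lex  "ate"
[3,5] (NP/PP)\(N\PP)  >  k=4
[2,5] NP/PP  <  k=3
[1,5] S\NP  >  k=2
[0,5] S  <  k=1

[0,5] S   <
  [0,1] "some" : NP
  [1,5] S\NP   >
    [1,2] "with" : (S\NP)/(NP/PP)
    [2,5] NP/PP   <
      [2,3] "liked" : N\PP
      [3,5] (NP/PP)\(N\PP)   >
        [3,4] "near" : ((NP/PP)\(N\PP))/NP
        [4,5] "ate" : NP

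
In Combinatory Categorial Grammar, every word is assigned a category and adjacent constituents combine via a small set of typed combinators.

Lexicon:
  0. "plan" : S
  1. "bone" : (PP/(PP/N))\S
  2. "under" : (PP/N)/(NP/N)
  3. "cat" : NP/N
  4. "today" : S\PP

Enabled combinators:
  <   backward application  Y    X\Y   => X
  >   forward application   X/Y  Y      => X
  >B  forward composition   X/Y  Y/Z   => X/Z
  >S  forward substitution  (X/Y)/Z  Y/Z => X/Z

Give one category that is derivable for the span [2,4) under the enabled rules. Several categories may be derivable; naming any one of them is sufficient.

[0,5] S   <
  [0,4] PP   >
    [0,2] PP/(PP/N)   <
      [0,1] "plan" : S
      [1,2] "bone" : (PP/(PP/N))\S
    [2,4] PP/N   >
      [2,3] "under" : (PP/N)/(NP/N)
      [3,4] "cat" : NP/N
  [4,5] "today" : S\PP

PP/N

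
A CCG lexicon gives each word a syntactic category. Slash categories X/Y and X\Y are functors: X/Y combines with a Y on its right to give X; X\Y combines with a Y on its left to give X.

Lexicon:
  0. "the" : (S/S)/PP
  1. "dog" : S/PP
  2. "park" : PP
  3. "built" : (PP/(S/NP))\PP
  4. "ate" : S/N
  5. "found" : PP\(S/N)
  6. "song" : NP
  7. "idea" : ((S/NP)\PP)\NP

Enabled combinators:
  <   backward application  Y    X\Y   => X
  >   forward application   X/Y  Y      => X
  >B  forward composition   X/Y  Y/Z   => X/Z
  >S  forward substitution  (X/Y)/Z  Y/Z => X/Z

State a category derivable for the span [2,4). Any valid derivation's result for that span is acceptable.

[0,8] S   >
  [0,2] S/PP   >S
    [0,1] "the" : (S/S)/PP
    [1,2] "dog" : S/PP
  [2,8] PP   >
    [2,4] PP/(S/NP)   <
      [2,3] "park" : PP
      [3,4] "built" : (PP/(S/NP))\PP
    [4,8] S/NP   <
      [4,6] PP   <
        [4,5] "ate" : S/N
        [5,6] "found" : PP\(S/N)
      [6,8] (S/NP)\PP   <
        [6,7] "song" : NP
        [7,8] "idea" : ((S/NP)\PP)\NP

PP/(S/NP)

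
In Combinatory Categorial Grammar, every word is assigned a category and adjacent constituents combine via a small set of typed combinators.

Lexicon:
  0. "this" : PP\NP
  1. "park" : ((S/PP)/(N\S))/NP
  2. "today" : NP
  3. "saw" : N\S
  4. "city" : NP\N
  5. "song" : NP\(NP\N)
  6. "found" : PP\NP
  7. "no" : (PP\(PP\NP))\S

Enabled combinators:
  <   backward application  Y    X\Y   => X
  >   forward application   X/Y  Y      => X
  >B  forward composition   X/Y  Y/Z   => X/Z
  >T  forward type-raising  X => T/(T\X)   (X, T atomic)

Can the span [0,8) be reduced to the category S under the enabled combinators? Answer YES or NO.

PP\NP ((S/PP)/(N\S))/NP NP N\S NP\N NP\(NP\N) PP\NP (PP\(PP\NP))\S
CKY chart[0,8] = {N/(N\PP), NP/(NP\PP), PP, PP/(PP\PP), S/(S\PP)}; S ∉ chart

NO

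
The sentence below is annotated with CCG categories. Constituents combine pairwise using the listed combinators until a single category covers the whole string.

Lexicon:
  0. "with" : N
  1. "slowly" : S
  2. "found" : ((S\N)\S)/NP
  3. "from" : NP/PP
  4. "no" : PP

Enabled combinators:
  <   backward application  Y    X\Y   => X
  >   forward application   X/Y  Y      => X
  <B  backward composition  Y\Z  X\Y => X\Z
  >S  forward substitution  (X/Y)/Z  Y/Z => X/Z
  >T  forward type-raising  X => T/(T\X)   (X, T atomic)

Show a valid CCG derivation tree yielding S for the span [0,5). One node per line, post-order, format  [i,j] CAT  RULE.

[0,5] S   >
  [0,1] S/(S\N)   >T
    [0,1] "with" : N
  [1,5] S\N   <
    [1,2] "slowly" : S
    [2,5] (S\N)\S   >
      [2,3] "found" : ((S\N)\S)/NP
      [3,5] NP   >
        [3,4] "from" : NP/PP
        [4,5] "no" : PP

[0,1] N  lex  "with"
[0,1] S/(S\N)  >T
[1,2] S  lex  "slowly"
[2,3] ((S\N)\S)/NP  lex  "found"
[3,4] NP/PP  lex  "from"
[4,5] PP  lex  "no"
[3,5] NP  >  k=4
[2,5] (S\N)\S  >  k=3
[1,5] S\N  <  k=2
[0,5] S  >  k=1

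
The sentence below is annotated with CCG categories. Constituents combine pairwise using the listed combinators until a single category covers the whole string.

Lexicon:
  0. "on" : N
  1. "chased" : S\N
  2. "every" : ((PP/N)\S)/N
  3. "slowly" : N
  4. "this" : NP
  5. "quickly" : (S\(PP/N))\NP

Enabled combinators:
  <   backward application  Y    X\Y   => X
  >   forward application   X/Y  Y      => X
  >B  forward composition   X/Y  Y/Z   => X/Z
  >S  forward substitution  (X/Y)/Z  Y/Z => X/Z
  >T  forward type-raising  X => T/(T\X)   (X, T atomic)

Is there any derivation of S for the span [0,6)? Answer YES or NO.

[0,6] S   <
  [0,4] PP/N   <
    [0,2] S   <
      [0,1] "on" : N
      [1,2] "chased" : S\N
    [2,4] (PP/N)\S   >
      [2,3] "every" : ((PP/N)\S)/N
      [3,4] "slowly" : N
  [4,6] S\(PP/N)   <
    [4,5] "this" : NP
    [5,6] "quickly" : (S\(PP/N))\NP

YES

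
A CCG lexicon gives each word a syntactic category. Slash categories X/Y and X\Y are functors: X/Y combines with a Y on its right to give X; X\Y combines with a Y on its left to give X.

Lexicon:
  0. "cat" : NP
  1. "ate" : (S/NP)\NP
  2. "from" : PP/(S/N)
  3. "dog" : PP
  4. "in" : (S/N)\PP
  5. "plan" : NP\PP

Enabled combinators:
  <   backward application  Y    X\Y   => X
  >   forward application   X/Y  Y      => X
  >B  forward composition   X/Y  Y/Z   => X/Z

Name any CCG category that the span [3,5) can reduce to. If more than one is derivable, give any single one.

[0,6] S   >
  [0,2] S/NP   <
    [0,1] "cat" : NP
    [1,2] "ate" : (S/NP)\NP
  [2,6] NP   <
    [2,5] PP   >
      [2,3] "from" : PP/(S/N)
      [3,5] S/N   <
        [3,4] "dog" : PP
        [4,5] "in" : (S/N)\PP
    [5,6] "plan" : NP\PP

S/N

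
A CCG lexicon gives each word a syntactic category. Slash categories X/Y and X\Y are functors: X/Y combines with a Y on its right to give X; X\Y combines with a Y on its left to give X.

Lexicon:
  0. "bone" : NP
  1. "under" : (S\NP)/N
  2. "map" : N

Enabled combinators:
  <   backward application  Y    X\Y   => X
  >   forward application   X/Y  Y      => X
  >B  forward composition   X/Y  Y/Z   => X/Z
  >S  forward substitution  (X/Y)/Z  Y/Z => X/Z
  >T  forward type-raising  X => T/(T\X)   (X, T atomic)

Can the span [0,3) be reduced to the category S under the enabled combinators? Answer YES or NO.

[0,3] S   <
  [0,1] "bone" : NP
  [1,3] S\NP   >
    [1,2] "under" : (S\NP)/N
    [2,3] "map" : N

YES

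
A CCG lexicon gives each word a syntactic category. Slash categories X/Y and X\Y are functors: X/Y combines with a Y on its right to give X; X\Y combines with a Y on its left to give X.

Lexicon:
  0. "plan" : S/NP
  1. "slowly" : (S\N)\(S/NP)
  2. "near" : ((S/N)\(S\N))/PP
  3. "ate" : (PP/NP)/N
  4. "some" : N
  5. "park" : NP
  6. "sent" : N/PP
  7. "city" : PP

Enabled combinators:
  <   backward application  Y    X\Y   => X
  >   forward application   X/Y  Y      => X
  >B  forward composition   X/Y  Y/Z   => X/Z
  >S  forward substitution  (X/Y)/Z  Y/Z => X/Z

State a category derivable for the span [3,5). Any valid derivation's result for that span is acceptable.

[0,8] S   >
  [0,6] S/N   <
    [0,2] S\N   <
      [0,1] "plan" : S/NP
      [1,2] "slowly" : (S\N)\(S/NP)
    [2,6] (S/N)\(S\N)   >
      [2,3] "near" : ((S/N)\(S\N))/PP
      [3,6] PP   >
        [3,5] PP/NP   >
          [3,4] "ate" : (PP/NP)/N
          [4,5] "some" : N
        [5,6] "park" : NP
  [6,8] N   >
    [6,7] "sent" : N/PP
    [7,8] "city" : PP

PP/NP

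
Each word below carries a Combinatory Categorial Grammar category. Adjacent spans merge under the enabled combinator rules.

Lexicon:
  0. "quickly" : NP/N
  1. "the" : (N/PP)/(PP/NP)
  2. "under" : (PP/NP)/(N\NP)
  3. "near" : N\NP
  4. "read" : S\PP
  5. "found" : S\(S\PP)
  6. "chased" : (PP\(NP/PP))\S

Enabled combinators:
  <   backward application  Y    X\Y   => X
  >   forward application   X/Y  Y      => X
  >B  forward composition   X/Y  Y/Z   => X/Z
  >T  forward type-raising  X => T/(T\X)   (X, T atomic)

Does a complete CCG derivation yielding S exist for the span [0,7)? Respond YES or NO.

NO

NP/N (N/PP)/(PP/NP) (PP/NP)/(N\NP) N\NP S\PP S\(S\PP) (PP\(NP/PP))\S
CKY chart[0,7] = {N/(N\PP), NP/(NP\PP), PP, PP/(PP\PP), S/(S\PP)}; S ∉ chart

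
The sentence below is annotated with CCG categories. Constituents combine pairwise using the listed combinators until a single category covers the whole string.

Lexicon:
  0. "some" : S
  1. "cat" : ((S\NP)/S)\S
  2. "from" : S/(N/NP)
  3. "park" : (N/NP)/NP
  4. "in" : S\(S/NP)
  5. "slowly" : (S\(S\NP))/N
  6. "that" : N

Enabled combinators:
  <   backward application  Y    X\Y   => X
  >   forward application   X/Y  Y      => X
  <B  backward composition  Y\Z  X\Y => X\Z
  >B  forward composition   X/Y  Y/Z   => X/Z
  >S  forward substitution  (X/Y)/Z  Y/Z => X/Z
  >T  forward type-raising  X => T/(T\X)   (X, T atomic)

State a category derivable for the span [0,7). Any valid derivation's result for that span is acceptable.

S

[0,7] S   <
  [0,5] S\NP   >
    [0,2] (S\NP)/S   <
      [0,1] "some" : S
      [1,2] "cat" : ((S\NP)/S)\S
    [2,5] S   <
      [2,4] S/NP   >B
        [2,3] "from" : S/(N/NP)
        [3,4] "park" : (N/NP)/NP
      [4,5] "in" : S\(S/NP)
  [5,7] S\(S\NP)   >
    [5,6] "slowly" : (S\(S\NP))/N
    [6,7] "that" : N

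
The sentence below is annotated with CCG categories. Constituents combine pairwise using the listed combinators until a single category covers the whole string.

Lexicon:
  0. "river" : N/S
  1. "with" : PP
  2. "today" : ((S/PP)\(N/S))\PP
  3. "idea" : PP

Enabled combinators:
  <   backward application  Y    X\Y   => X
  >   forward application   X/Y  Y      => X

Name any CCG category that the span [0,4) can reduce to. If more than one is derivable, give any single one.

[0,4] S   >
  [0,3] S/PP   <
    [0,1] "river" : N/S
    [1,3] (S/PP)\(N/S)   <
      [1,2] "with" : PP
      [2,3] "today" : ((S/PP)\(N/S))\PP
  [3,4] "idea" : PP

S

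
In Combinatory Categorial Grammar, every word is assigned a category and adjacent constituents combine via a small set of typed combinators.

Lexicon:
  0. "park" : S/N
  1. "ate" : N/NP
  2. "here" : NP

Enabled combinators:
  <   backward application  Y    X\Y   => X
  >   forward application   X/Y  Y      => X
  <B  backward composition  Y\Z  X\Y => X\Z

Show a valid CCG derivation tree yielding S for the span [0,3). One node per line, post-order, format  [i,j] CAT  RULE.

[0,3] S   >
  [0,1] "park" : S/N
  [1,3] N   >
    [1,2] "ate" : N/NP
    [2,3] "here" : NP

[0,1] S/N  lex  "park"
[1,2] N/NP  lex  "ate"
[2,3] NP  lex  "here"
[1,3] N  >  k=2
[0,3] S  >  k=1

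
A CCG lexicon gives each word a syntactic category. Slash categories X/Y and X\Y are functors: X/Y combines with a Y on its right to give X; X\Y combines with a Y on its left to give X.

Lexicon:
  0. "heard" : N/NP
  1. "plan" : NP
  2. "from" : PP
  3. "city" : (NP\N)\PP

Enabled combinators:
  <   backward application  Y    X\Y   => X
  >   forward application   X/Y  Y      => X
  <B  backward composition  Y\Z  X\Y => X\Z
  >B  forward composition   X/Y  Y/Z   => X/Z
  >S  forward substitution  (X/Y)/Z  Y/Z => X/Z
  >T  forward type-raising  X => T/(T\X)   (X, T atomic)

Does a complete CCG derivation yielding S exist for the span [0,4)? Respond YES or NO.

NO

N/NP NP PP (NP\N)\PP
CKY chart[0,4] = {N/(N\NP), NP, NP/(NP\NP), PP/(PP\NP), S/(S\NP)}; S ∉ chart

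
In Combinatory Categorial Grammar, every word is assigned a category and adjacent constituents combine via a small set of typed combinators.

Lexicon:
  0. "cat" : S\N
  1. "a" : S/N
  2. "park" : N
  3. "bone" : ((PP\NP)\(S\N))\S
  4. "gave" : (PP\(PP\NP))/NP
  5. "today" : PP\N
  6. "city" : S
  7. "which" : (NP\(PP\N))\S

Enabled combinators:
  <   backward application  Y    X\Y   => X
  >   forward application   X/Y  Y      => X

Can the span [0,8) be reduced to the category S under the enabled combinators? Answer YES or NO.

NO

S\N S/N N ((PP\NP)\(S\N))\S (PP\(PP\NP))/NP PP\N S (NP\(PP\N))\S
CKY chart[0,8] = {PP}; S ∉ chart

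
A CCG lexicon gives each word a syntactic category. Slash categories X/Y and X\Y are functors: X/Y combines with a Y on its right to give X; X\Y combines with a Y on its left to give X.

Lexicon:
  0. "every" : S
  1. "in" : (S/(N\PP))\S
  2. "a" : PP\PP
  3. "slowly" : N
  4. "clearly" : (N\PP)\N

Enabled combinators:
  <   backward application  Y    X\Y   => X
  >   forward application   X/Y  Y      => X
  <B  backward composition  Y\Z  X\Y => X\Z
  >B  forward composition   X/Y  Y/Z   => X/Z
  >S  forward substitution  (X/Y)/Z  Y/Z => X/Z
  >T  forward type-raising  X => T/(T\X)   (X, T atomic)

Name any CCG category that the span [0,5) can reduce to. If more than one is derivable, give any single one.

[0,5] S   >
  [0,2] S/(N\PP)   <
    [0,1] "every" : S
    [1,2] "in" : (S/(N\PP))\S
  [2,5] N\PP   <B
    [2,3] "a" : PP\PP
    [3,5] N\PP   <
      [3,4] "slowly" : N
      [4,5] "clearly" : (N\PP)\N

S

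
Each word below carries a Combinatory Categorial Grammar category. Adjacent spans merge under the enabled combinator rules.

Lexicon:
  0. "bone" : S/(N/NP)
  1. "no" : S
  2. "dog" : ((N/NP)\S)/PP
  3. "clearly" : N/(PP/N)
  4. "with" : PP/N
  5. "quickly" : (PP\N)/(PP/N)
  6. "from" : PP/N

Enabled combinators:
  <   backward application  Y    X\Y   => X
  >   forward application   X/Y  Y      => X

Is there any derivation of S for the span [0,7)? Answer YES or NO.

YES

[0,7] S   >
  [0,1] "bone" : S/(N/NP)
  [1,7] N/NP   <
    [1,2] "no" : S
    [2,7] (N/NP)\S   >
      [2,3] "dog" : ((N/NP)\S)/PP
      [3,7] PP   <
        [3,5] N   >
          [3,4] "clearly" : N/(PP/N)
          [4,5] "with" : PP/N
        [5,7] PP\N   >
          [5,6] "quickly" : (PP\N)/(PP/N)
          [6,7] "from" : PP/N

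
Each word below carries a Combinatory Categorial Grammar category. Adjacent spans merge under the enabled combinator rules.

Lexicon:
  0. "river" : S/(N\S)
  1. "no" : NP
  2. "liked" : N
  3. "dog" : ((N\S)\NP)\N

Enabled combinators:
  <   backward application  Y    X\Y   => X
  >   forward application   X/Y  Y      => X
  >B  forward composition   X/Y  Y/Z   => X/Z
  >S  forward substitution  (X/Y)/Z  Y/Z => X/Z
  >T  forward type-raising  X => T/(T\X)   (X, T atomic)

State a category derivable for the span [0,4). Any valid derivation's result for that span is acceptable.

S

[0,4] S   >
  [0,1] "river" : S/(N\S)
  [1,4] N\S   <
    [1,2] "no" : NP
    [2,4] (N\S)\NP   <
      [2,3] "liked" : N
      [3,4] "dog" : ((N\S)\NP)\N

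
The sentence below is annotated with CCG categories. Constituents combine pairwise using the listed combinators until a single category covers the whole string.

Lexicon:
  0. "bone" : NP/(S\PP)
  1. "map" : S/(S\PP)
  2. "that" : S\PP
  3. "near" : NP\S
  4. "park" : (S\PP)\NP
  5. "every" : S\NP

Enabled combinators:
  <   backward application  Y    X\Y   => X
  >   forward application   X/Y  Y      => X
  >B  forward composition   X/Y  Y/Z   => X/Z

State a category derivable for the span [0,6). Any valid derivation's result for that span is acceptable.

[0,6] S   <
  [0,5] NP   >
    [0,1] "bone" : NP/(S\PP)
    [1,5] S\PP   <
      [1,4] NP   <
        [1,3] S   >
          [1,2] "map" : S/(S\PP)
          [2,3] "that" : S\PP
        [3,4] "near" : NP\S
      [4,5] "park" : (S\PP)\NP
  [5,6] "every" : S\NP

S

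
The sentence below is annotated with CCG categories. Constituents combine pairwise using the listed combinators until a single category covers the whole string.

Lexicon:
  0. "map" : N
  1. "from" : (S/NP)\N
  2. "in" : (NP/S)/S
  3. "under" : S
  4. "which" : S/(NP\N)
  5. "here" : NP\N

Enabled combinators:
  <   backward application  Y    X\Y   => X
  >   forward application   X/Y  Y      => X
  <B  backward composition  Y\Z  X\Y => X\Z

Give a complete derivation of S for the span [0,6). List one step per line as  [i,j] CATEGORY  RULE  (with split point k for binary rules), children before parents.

[0,6] S   >
  [0,2] S/NP   <
    [0,1] "map" : N
    [1,2] "from" : (S/NP)\N
  [2,6] NP   >
    [2,4] NP/S   >
      [2,3] "in" : (NP/S)/S
      [3,4] "under" : S
    [4,6] S   >
      [4,5] "which" : S/(NP\N)
      [5,6] "here" : NP\N

[0,1] N  lex  "map"
[1,2] (S/NP)\N  lex  "from"
[0,2] S/NP  <  k=1
[2,3] (NP/S)/S  lex  "in"
[3,4] S  lex  "under"
[2,4] NP/S  >  k=3
[4,5] S/(NP\N)  lex  "which"
[5,6] NP\N  lex  "here"
[4,6] S  >  k=5
[2,6] NP  >  k=4
[0,6] S  >  k=2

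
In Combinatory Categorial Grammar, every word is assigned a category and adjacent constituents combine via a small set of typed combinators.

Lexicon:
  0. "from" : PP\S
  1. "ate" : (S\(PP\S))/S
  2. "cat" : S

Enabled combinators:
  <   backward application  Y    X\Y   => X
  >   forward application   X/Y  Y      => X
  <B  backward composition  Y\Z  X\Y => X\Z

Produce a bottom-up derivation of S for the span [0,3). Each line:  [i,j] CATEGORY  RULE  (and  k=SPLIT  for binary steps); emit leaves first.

[0,3] S   <
  [0,1] "from" : PP\S
  [1,3] S\(PP\S)   >
    [1,2] "ate" : (S\(PP\S))/S
    [2,3] "cat" : S

[0,1] PP\S  lex  "from"
[1,2] (S\(PP\S))/S  lex  "ate"
[2,3] S  lex  "cat"
[1,3] S\(PP\S)  >  k=2
[0,3] S  <  k=1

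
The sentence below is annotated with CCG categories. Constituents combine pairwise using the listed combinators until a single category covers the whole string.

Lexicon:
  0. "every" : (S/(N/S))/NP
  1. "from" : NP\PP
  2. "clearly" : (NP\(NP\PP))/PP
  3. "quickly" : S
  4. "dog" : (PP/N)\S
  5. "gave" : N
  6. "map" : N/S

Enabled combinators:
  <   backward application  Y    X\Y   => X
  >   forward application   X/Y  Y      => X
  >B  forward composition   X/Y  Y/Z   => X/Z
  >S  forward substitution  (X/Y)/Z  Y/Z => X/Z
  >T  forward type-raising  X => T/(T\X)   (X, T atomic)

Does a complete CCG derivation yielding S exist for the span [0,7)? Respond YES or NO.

YES

[0,7] S   >
  [0,6] S/(N/S)   >
    [0,1] "every" : (S/(N/S))/NP
    [1,6] NP   <
      [1,2] "from" : NP\PP
      [2,6] NP\(NP\PP)   >
        [2,3] "clearly" : (NP\(NP\PP))/PP
        [3,6] PP   >
          [3,5] PP/N   <
            [3,4] "quickly" : S
            [4,5] "dog" : (PP/N)\S
          [5,6] "gave" : N
  [6,7] "map" : N/S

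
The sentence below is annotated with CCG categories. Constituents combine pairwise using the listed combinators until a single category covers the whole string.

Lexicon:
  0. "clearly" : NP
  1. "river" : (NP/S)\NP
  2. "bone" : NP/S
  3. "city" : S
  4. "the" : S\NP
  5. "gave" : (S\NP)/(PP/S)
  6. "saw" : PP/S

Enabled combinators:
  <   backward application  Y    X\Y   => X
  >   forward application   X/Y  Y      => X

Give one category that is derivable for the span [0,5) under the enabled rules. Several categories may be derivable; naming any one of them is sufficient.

NP

[0,7] S   <
  [0,5] NP   >
    [0,2] NP/S   <
      [0,1] "clearly" : NP
      [1,2] "river" : (NP/S)\NP
    [2,5] S   <
      [2,4] NP   >
        [2,3] "bone" : NP/S
        [3,4] "city" : S
      [4,5] "the" : S\NP
  [5,7] S\NP   >
    [5,6] "gave" : (S\NP)/(PP/S)
    [6,7] "saw" : PP/S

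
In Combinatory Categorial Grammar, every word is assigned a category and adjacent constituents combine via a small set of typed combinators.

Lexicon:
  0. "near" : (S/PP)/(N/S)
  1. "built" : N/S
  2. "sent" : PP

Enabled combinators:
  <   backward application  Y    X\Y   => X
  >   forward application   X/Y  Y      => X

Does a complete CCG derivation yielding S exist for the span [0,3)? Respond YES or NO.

YES

[0,3] S   >
  [0,2] S/PP   >
    [0,1] "near" : (S/PP)/(N/S)
    [1,2] "built" : N/S
  [2,3] "sent" : PP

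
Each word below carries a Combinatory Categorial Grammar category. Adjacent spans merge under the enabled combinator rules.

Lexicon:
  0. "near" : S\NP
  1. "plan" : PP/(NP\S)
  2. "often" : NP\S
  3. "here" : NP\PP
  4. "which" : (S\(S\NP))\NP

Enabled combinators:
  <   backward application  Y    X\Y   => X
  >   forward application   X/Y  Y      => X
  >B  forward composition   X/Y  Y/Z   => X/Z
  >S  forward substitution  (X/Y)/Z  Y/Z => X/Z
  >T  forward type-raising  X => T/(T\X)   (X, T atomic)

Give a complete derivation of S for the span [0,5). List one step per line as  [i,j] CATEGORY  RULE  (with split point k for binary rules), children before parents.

[0,5] S   <
  [0,1] "near" : S\NP
  [1,5] S\(S\NP)   <
    [1,4] NP   <
      [1,3] PP   >
        [1,2] "plan" : PP/(NP\S)
        [2,3] "often" : NP\S
      [3,4] "here" : NP\PP
    [4,5] "which" : (S\(S\NP))\NP

[0,1] S\NP  lex  "near"
[1,2] PP/(NP\S)  lex  "plan"
[2,3] NP\S  lex  "often"
[1,3] PP  >  k=2
[3,4] NP\PP  lex  "here"
[1,4] NP  <  k=3
[4,5] (S\(S\NP))\NP  lex  "which"
[1,5] S\(S\NP)  <  k=4
[0,5] S  <  k=1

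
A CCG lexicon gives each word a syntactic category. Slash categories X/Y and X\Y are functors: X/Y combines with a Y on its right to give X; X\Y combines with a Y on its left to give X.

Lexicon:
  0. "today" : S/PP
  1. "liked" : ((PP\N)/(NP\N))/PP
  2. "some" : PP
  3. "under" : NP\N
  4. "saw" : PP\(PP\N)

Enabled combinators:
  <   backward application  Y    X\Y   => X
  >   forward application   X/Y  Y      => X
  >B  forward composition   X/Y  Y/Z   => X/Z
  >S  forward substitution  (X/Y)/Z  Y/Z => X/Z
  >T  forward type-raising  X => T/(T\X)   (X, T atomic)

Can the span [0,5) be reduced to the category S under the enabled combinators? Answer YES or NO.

YES

[0,5] S   >
  [0,1] "today" : S/PP
  [1,5] PP   <
    [1,4] PP\N   >
      [1,3] (PP\N)/(NP\N)   >
        [1,2] "liked" : ((PP\N)/(NP\N))/PP
        [2,3] "some" : PP
      [3,4] "under" : NP\N
    [4,5] "saw" : PP\(PP\N)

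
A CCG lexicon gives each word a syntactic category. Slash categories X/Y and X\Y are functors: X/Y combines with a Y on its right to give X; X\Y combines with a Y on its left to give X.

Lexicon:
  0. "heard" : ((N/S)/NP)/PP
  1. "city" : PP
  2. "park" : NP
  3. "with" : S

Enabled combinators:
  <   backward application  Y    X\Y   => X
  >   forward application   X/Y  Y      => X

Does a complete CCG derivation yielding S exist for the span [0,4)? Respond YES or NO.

((N/S)/NP)/PP PP NP S
CKY chart[0,4] = {N}; S ∉ chart

NO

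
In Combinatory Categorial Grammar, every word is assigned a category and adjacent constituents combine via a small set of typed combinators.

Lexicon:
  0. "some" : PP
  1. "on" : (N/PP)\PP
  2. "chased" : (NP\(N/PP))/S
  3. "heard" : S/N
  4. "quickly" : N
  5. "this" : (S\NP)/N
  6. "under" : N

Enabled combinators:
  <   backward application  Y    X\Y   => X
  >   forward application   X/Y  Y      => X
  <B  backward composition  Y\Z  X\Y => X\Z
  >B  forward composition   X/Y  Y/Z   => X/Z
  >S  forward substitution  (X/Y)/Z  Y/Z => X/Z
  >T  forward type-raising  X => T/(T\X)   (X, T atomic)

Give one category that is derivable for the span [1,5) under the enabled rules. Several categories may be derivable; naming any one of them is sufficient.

NP\PP

[0,7] S   <
  [0,5] NP   >
    [0,1] NP/(NP\PP)   >T
      [0,1] "some" : PP
    [1,5] NP\PP   <B
      [1,2] "on" : (N/PP)\PP
      [2,5] NP\(N/PP)   >
        [2,3] "chased" : (NP\(N/PP))/S
        [3,5] S   >
          [3,4] "heard" : S/N
          [4,5] "quickly" : N
  [5,7] S\NP   >
    [5,6] "this" : (S\NP)/N
    [6,7] "under" : N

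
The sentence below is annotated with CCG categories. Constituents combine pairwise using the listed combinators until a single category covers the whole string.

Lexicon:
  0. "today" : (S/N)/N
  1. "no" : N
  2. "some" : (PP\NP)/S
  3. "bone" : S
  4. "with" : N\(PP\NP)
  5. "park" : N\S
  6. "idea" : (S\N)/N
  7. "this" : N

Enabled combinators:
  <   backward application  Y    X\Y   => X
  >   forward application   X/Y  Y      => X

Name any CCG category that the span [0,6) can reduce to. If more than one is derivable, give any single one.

[0,8] S   <
  [0,6] N   <
    [0,5] S   >
      [0,2] S/N   >
        [0,1] "today" : (S/N)/N
        [1,2] "no" : N
      [2,5] N   <
        [2,4] PP\NP   >
          [2,3] "some" : (PP\NP)/S
          [3,4] "bone" : S
        [4,5] "with" : N\(PP\NP)
    [5,6] "park" : N\S
  [6,8] S\N   >
    [6,7] "idea" : (S\N)/N
    [7,8] "this" : N

N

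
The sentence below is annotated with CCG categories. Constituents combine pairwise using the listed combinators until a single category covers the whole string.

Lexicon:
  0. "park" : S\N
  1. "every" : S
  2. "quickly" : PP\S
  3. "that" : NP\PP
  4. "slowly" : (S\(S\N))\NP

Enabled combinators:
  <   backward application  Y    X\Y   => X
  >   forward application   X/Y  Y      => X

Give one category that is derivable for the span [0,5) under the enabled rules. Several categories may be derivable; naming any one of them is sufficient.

[0,5] S   <
  [0,1] "park" : S\N
  [1,5] S\(S\N)   <
    [1,4] NP   <
      [1,3] PP   <
        [1,2] "every" : S
        [2,3] "quickly" : PP\S
      [3,4] "that" : NP\PP
    [4,5] "slowly" : (S\(S\N))\NP

S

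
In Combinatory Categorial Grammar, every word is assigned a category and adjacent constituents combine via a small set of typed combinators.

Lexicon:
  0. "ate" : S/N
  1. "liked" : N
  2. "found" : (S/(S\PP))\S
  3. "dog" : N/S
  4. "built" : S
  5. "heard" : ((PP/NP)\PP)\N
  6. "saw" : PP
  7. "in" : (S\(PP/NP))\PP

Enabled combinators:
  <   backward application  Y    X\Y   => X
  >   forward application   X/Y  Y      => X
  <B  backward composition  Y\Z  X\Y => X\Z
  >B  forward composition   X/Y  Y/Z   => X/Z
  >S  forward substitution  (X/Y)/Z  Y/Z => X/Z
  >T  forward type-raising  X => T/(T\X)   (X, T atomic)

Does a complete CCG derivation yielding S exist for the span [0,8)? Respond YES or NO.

[0,8] S   >
  [0,3] S/(S\PP)   <
    [0,2] S   >
      [0,1] "ate" : S/N
      [1,2] "liked" : N
    [2,3] "found" : (S/(S\PP))\S
  [3,8] S\PP   <B
    [3,6] (PP/NP)\PP   <
      [3,5] N   >
        [3,4] "dog" : N/S
        [4,5] "built" : S
      [5,6] "heard" : ((PP/NP)\PP)\N
    [6,8] S\(PP/NP)   <
      [6,7] "saw" : PP
      [7,8] "in" : (S\(PP/NP))\PP

YES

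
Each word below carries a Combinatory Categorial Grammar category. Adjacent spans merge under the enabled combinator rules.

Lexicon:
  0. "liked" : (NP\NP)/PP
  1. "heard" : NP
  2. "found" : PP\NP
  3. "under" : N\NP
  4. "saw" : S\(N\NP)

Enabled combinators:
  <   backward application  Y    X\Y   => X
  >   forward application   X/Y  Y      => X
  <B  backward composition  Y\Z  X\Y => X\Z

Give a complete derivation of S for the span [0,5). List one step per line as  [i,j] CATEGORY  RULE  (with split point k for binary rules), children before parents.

[0,5] S   <
  [0,4] N\NP   <B
    [0,3] NP\NP   >
      [0,1] "liked" : (NP\NP)/PP
      [1,3] PP   <
        [1,2] "heard" : NP
        [2,3] "found" : PP\NP
    [3,4] "under" : N\NP
  [4,5] "saw" : S\(N\NP)

[0,1] (NP\NP)/PP  lex  "liked"
[1,2] NP  lex  "heard"
[2,3] PP\NP  lex  "found"
[1,3] PP  <  k=2
[0,3] NP\NP  >  k=1
[3,4] N\NP  lex  "under"
[0,4] N\NP  <B  k=3
[4,5] S\(N\NP)  lex  "saw"
[0,5] S  <  k=4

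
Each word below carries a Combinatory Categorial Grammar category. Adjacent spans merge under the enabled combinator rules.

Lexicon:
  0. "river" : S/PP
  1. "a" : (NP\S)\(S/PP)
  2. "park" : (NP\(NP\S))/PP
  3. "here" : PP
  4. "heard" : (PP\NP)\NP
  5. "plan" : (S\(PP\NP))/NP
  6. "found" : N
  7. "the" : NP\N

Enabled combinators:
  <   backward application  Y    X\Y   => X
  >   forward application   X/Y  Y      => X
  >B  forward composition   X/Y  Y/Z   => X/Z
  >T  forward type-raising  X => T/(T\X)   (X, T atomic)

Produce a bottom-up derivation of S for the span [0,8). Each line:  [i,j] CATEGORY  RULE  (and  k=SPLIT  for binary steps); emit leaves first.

[0,1] S/PP  lex  "river"
[1,2] (NP\S)\(S/PP)  lex  "a"
[0,2] NP\S  <  k=1
[2,3] (NP\(NP\S))/PP  lex  "park"
[3,4] PP  lex  "here"
[2,4] NP\(NP\S)  >  k=3
[0,4] NP  <  k=2
[4,5] (PP\NP)\NP  lex  "heard"
[0,5] PP\NP  <  k=4
[5,6] (S\(PP\NP))/NP  lex  "plan"
[6,7] N  lex  "found"
[7,8] NP\N  lex  "the"
[6,8] NP  <  k=7
[5,8] S\(PP\NP)  >  k=6
[0,8] S  <  k=5

[0,8] S   <
  [0,5] PP\NP   <
    [0,4] NP   <
      [0,2] NP\S   <
        [0,1] "river" : S/PP
        [1,2] "a" : (NP\S)\(S/PP)
      [2,4] NP\(NP\S)   >
        [2,3] "park" : (NP\(NP\S))/PP
        [3,4] "here" : PP
    [4,5] "heard" : (PP\NP)\NP
  [5,8] S\(PP\NP)   >
    [5,6] "plan" : (S\(PP\NP))/NP
    [6,8] NP   <
      [6,7] "found" : N
      [7,8] "the" : NP\N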